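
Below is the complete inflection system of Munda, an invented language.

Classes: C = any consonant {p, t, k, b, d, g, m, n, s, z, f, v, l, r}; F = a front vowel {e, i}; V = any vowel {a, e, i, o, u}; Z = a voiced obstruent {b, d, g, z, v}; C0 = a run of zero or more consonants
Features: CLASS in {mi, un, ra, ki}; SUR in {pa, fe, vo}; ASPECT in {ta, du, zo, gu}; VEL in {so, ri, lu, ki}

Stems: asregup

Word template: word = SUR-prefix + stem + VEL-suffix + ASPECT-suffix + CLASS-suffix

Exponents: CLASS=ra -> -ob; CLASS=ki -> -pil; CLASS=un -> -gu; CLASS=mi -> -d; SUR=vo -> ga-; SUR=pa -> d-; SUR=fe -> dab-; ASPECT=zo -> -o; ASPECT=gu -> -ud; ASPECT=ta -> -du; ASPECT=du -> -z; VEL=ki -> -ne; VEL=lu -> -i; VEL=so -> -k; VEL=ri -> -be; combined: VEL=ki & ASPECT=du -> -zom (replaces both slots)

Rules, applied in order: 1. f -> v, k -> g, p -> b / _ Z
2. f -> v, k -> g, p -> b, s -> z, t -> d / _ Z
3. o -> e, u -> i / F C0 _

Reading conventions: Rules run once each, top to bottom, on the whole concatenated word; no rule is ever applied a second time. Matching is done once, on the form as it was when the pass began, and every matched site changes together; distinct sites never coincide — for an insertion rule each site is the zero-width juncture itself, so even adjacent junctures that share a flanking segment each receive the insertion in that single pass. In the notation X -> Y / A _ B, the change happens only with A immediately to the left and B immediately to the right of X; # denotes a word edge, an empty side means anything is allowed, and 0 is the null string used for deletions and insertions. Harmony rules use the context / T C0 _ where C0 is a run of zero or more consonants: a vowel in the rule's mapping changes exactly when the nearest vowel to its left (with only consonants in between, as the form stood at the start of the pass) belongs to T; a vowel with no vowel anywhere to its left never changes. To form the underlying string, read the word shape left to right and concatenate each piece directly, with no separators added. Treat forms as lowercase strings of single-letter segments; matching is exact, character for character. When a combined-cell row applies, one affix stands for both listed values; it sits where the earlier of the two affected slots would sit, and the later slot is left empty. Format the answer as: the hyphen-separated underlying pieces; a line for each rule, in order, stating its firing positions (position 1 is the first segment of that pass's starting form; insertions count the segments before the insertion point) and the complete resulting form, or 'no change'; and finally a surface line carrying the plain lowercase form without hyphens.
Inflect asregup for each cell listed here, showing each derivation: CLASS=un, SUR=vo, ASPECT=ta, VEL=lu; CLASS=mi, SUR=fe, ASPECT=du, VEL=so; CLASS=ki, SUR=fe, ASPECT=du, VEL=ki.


cell CLASS=un, SUR=vo, ASPECT=ta, VEL=lu:
underlying: ga-asregup-i-du-gu
1. f -> v, k -> g, p -> b / _ Z: no change
2. f -> v, k -> g, p -> b, s -> z, t -> d / _ Z: no change
3. o -> e, u -> i / F C0 _: fires at position(s) 8, 12: gaasregipidigu
surface: gaasregipidigu

cell CLASS=mi, SUR=fe, ASPECT=du, VEL=so:
underlying: dab-asregup-k-z-d
1. f -> v, k -> g, p -> b / _ Z: fires at position(s) 11: dabasregupgzd
2. f -> v, k -> g, p -> b, s -> z, t -> d / _ Z: fires at position(s) 10: dabasregubgzd
3. o -> e, u -> i / F C0 _: fires at position(s) 9: dabasregibgzd
surface: dabasregibgzd

cell CLASS=ki, SUR=fe, ASPECT=du, VEL=ki:
underlying: dab-asregup-zom-pil
1. f -> v, k -> g, p -> b / _ Z: fires at position(s) 10: dabasregubzompil
2. f -> v, k -> g, p -> b, s -> z, t -> d / _ Z: no change
3. o -> e, u -> i / F C0 _: fires at position(s) 9: dabasregibzompil
surface: dabasregibzompil


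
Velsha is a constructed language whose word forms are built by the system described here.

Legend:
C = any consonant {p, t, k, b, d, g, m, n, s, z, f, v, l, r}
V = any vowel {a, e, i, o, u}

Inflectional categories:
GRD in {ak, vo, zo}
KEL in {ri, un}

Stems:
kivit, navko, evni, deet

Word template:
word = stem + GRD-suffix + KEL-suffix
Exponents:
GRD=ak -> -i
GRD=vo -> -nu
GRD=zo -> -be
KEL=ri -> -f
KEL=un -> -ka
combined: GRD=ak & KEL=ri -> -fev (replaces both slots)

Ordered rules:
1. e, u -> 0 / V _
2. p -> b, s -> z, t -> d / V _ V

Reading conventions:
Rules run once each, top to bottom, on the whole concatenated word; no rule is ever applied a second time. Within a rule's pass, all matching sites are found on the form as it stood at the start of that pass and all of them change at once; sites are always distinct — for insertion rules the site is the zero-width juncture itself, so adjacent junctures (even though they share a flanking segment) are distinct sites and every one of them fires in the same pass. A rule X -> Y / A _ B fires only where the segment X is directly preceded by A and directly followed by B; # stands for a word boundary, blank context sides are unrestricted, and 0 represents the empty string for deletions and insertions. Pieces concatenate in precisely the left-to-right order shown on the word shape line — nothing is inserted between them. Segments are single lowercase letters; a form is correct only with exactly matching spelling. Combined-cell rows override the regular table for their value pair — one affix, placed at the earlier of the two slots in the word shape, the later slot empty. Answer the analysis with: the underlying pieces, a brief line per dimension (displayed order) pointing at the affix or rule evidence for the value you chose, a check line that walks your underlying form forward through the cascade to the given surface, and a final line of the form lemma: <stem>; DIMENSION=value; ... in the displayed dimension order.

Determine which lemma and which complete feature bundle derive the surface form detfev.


underlying: deet-fev
GRD=ak - signalled by the combined affix row
KEL=ri - signalled by the combined affix row
check: deetfev -> detfev -> detfev
lemma: deet; GRD=ak; KEL=ri


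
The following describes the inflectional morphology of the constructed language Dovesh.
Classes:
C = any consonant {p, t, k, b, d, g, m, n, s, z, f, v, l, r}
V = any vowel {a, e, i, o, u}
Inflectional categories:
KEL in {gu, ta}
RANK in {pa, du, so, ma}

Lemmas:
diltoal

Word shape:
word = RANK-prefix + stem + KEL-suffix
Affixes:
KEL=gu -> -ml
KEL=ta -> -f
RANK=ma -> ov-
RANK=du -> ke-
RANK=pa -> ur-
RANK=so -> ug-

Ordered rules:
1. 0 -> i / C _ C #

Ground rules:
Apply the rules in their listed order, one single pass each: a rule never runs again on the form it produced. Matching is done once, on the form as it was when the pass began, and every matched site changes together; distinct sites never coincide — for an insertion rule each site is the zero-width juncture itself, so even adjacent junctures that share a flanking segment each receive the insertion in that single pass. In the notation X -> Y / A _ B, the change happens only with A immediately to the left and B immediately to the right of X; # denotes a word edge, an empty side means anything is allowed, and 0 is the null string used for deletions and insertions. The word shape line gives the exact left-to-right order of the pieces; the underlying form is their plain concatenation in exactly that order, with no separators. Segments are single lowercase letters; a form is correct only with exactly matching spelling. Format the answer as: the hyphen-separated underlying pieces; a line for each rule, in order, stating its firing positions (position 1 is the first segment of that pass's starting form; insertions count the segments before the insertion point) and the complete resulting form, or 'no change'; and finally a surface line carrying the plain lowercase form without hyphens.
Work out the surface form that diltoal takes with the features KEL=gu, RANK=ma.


underlying: ov-diltoal-ml
1. 0 -> i / C _ C #: inserts after position(s) 10: ovdiltoalmil
surface: ovdiltoalmil


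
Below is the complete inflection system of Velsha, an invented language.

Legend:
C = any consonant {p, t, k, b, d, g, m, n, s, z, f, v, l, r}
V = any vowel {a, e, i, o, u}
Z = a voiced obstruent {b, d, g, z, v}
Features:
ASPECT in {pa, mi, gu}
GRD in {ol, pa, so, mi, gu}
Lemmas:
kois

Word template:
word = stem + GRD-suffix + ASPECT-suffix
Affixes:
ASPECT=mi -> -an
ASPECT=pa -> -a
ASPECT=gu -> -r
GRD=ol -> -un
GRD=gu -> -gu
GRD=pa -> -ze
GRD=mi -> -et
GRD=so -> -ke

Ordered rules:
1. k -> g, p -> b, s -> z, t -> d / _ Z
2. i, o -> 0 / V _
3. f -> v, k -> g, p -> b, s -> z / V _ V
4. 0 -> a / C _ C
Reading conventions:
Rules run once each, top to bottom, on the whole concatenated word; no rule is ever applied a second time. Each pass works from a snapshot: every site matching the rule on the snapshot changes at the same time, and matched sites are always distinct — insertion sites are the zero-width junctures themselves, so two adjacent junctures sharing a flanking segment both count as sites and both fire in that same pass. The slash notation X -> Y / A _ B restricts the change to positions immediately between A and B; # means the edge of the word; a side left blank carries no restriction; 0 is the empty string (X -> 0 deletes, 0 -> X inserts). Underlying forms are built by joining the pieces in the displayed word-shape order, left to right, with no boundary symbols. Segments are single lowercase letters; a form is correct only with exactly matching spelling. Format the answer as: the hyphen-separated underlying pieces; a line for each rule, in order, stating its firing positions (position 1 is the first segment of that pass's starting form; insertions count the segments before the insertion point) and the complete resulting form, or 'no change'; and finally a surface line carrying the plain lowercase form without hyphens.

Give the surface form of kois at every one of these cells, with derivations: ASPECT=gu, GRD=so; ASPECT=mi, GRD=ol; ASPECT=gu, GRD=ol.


cell ASPECT=gu, GRD=so:
underlying: kois-ke-r
1. k -> g, p -> b, s -> z, t -> d / _ Z: no change
2. i, o -> 0 / V _: fires at position(s) 3: kosker
3. f -> v, k -> g, p -> b, s -> z / V _ V: no change
4. 0 -> a / C _ C: inserts after position(s) 3: kosaker
surface: kosaker

cell ASPECT=mi, GRD=ol:
underlying: kois-un-an
1. k -> g, p -> b, s -> z, t -> d / _ Z: no change
2. i, o -> 0 / V _: fires at position(s) 3: kosunan
3. f -> v, k -> g, p -> b, s -> z / V _ V: fires at position(s) 3: kozunan
4. 0 -> a / C _ C: no change
surface: kozunan

cell ASPECT=gu, GRD=ol:
underlying: kois-un-r
1. k -> g, p -> b, s -> z, t -> d / _ Z: no change
2. i, o -> 0 / V _: fires at position(s) 3: kosunr
3. f -> v, k -> g, p -> b, s -> z / V _ V: fires at position(s) 3: kozunr
4. 0 -> a / C _ C: inserts after position(s) 5: kozunar
surface: kozunar


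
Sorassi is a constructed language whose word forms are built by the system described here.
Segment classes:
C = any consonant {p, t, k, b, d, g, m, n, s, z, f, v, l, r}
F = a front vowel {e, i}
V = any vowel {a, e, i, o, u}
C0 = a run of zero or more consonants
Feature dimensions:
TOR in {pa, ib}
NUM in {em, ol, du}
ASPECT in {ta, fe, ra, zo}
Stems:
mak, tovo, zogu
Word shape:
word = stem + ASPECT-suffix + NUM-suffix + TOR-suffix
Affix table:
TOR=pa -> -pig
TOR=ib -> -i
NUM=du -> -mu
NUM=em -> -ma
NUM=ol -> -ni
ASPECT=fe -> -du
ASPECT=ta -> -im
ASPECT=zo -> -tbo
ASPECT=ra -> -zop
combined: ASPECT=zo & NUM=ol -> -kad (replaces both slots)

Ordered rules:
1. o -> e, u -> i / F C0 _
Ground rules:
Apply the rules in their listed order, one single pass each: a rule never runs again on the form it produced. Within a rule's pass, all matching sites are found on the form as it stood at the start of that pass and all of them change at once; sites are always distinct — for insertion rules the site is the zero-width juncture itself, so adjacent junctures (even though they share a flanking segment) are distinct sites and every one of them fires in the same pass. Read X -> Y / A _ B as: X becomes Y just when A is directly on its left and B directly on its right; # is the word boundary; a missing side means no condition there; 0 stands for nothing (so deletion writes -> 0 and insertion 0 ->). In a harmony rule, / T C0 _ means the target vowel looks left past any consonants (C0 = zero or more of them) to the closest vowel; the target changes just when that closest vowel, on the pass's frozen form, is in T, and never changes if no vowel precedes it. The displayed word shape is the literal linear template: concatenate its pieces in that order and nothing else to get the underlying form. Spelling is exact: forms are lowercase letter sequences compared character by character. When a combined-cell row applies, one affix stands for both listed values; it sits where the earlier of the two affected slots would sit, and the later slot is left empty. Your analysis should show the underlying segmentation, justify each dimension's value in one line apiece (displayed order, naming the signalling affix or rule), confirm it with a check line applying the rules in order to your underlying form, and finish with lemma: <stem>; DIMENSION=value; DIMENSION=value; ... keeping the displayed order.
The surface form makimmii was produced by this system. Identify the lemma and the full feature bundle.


underlying: mak-im-mu-i
TOR=ib - signalled by the affix -i
NUM=du - signalled by the affix -mu
ASPECT=ta - signalled by the affix -im
check: makimmui -> makimmii
lemma: mak; TOR=ib; NUM=du; ASPECT=ta


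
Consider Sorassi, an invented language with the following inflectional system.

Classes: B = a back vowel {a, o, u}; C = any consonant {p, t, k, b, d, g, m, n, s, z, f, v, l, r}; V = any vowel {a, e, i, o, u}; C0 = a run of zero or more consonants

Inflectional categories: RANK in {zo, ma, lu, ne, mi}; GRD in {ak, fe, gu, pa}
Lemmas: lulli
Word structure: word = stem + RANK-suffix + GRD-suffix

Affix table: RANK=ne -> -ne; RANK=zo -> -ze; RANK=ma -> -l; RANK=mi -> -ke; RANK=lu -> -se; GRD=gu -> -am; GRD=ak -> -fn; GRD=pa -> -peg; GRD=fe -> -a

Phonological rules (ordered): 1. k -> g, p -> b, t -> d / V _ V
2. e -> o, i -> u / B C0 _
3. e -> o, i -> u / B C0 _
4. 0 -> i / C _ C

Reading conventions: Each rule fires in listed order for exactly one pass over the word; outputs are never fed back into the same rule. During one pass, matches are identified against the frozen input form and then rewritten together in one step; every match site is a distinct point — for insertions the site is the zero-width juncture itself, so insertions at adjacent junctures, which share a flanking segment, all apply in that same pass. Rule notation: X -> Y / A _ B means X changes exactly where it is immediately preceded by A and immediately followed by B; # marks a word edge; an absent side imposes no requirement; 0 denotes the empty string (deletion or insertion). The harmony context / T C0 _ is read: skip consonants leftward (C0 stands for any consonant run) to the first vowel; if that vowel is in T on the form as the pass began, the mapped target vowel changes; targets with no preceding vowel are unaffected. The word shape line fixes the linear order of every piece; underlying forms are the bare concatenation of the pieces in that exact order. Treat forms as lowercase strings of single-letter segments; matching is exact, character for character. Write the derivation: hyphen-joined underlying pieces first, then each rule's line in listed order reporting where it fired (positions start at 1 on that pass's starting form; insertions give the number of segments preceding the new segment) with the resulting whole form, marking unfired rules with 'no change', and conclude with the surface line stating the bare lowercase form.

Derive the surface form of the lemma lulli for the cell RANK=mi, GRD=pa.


underlying: lulli-ke-peg
1. k -> g, p -> b, t -> d / V _ V: fires at position(s) 6, 8: lulligebeg
2. e -> o, i -> u / B C0 _: fires at position(s) 5: lullugebeg
3. e -> o, i -> u / B C0 _: fires at position(s) 7: lullugobeg
4. 0 -> i / C _ C: inserts after position(s) 3: lulilugobeg
surface: lulilugobeg


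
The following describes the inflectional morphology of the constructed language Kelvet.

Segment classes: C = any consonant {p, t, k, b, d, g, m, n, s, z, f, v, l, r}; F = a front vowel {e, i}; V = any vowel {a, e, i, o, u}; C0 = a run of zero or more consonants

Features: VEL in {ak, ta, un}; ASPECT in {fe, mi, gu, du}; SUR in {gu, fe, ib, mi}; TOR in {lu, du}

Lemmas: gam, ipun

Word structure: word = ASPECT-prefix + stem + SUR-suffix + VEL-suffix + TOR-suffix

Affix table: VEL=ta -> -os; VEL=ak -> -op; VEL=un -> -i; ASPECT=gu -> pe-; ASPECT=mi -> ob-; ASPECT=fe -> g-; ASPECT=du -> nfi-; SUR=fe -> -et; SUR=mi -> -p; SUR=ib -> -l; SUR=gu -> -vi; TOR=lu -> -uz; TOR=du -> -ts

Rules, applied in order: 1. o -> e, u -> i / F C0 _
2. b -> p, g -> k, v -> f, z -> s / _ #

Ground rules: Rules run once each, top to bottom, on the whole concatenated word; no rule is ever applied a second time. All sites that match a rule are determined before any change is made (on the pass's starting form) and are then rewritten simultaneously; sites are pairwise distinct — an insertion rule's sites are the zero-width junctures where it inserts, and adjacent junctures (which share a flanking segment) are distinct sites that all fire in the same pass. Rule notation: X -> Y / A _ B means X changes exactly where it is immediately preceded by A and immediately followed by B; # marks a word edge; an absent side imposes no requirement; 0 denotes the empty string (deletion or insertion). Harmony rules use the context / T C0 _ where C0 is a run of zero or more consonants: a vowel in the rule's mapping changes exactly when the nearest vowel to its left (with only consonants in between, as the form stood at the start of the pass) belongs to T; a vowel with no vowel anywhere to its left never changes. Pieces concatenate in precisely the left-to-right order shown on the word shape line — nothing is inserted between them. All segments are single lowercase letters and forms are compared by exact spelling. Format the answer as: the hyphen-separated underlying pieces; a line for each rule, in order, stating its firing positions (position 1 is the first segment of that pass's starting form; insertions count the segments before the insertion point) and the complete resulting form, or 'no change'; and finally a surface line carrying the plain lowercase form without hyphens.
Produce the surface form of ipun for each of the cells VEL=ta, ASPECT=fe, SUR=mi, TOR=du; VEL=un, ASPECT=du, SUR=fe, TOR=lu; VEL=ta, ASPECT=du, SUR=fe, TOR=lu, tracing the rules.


cell VEL=ta, ASPECT=fe, SUR=mi, TOR=du:
underlying: g-ipun-p-os-ts
1. o -> e, u -> i / F C0 _: fires at position(s) 4: gipinposts
2. b -> p, g -> k, v -> f, z -> s / _ #: no change
surface: gipinposts

cell VEL=un, ASPECT=du, SUR=fe, TOR=lu:
underlying: nfi-ipun-et-i-uz
1. o -> e, u -> i / F C0 _: fires at position(s) 6, 11: nfiipinetiiz
2. b -> p, g -> k, v -> f, z -> s / _ #: fires at position(s) 12: nfiipinetiis
surface: nfiipinetiis

cell VEL=ta, ASPECT=du, SUR=fe, TOR=lu:
underlying: nfi-ipun-et-os-uz
1. o -> e, u -> i / F C0 _: fires at position(s) 6, 10: nfiipinetesuz
2. b -> p, g -> k, v -> f, z -> s / _ #: fires at position(s) 13: nfiipinetesus
surface: nfiipinetesus


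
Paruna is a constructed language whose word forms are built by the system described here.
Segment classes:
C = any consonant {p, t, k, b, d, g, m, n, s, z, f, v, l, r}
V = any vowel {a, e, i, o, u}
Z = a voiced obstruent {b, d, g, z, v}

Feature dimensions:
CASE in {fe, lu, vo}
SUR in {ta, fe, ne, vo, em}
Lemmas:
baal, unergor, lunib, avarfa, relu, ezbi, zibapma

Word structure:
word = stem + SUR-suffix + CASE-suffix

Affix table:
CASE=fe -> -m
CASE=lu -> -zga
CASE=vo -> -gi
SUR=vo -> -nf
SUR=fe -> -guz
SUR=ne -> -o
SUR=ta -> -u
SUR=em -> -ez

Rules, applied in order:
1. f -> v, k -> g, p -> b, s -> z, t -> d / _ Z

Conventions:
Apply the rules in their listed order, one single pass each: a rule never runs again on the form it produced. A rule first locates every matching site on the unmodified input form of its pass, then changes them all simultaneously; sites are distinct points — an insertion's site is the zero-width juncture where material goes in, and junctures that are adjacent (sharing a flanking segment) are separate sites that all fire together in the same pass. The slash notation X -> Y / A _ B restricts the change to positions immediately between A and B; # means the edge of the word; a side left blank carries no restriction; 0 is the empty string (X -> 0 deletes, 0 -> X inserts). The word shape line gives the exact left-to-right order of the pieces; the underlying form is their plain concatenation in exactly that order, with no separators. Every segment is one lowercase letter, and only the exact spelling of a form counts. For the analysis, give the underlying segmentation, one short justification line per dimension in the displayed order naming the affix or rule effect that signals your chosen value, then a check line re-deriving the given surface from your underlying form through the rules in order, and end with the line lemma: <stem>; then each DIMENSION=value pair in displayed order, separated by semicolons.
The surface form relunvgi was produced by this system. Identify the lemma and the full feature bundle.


underlying: relu-nf-gi
CASE=vo - signalled by the affix -gi
SUR=vo - signalled by the affix -nf
check: relunfgi -> relunvgi
lemma: relu; CASE=vo; SUR=vo


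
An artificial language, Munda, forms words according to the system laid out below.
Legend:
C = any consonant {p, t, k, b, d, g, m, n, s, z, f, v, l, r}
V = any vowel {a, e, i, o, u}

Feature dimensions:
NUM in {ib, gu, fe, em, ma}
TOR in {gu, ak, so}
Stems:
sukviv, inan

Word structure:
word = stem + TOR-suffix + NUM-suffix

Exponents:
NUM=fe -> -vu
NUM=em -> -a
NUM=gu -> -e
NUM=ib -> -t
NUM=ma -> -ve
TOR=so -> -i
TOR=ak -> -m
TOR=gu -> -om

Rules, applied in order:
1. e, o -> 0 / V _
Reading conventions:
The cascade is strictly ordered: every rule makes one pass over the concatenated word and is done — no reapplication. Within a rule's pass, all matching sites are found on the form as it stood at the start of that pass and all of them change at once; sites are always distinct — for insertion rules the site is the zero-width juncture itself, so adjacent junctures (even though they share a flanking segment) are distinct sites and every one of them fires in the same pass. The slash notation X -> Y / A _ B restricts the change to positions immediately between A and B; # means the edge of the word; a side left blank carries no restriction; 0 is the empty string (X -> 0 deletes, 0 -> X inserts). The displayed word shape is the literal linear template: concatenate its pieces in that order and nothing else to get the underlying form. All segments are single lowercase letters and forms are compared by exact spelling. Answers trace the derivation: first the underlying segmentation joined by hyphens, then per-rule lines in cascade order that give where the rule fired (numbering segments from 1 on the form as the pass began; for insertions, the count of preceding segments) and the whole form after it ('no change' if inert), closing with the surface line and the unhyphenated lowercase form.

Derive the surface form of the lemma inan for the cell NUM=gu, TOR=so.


underlying: inan-i-e
1. e, o -> 0 / V _: fires at position(s) 6: inani
surface: inani


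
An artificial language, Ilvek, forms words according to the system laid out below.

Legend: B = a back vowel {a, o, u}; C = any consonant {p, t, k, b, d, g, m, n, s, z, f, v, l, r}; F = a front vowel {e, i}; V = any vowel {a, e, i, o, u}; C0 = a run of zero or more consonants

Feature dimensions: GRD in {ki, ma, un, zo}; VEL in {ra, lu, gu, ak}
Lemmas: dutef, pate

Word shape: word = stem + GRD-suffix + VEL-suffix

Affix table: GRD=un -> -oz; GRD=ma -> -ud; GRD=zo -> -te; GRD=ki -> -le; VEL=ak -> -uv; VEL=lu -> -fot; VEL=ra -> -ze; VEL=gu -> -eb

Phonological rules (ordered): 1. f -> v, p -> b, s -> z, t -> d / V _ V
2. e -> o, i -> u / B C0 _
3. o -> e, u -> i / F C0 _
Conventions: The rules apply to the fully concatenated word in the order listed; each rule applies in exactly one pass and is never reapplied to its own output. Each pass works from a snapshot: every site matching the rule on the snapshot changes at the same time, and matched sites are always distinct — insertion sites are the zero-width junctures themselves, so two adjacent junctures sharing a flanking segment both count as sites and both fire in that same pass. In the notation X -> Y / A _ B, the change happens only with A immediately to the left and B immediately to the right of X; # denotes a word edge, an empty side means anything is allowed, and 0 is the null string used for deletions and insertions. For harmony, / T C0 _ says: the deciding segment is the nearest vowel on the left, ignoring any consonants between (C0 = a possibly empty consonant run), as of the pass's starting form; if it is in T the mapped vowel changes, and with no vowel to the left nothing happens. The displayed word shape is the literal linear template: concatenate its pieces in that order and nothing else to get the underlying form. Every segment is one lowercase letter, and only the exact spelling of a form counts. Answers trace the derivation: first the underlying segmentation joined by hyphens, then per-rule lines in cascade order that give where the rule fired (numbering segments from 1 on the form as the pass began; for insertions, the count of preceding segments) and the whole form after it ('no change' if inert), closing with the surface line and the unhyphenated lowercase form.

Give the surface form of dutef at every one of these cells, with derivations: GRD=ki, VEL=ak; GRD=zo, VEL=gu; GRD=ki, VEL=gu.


cell GRD=ki, VEL=ak:
underlying: dutef-le-uv
1. f -> v, p -> b, s -> z, t -> d / V _ V: fires at position(s) 3: dudefleuv
2. e -> o, i -> u / B C0 _: fires at position(s) 4: dudofleuv
3. o -> e, u -> i / F C0 _: fires at position(s) 8: dudofleiv
surface: dudofleiv

cell GRD=zo, VEL=gu:
underlying: dutef-te-eb
1. f -> v, p -> b, s -> z, t -> d / V _ V: fires at position(s) 3: dudefteeb
2. e -> o, i -> u / B C0 _: fires at position(s) 4: dudofteeb
3. o -> e, u -> i / F C0 _: no change
surface: dudofteeb

cell GRD=ki, VEL=gu:
underlying: dutef-le-eb
1. f -> v, p -> b, s -> z, t -> d / V _ V: fires at position(s) 3: dudefleeb
2. e -> o, i -> u / B C0 _: fires at position(s) 4: dudofleeb
3. o -> e, u -> i / F C0 _: no change
surface: dudofleeb


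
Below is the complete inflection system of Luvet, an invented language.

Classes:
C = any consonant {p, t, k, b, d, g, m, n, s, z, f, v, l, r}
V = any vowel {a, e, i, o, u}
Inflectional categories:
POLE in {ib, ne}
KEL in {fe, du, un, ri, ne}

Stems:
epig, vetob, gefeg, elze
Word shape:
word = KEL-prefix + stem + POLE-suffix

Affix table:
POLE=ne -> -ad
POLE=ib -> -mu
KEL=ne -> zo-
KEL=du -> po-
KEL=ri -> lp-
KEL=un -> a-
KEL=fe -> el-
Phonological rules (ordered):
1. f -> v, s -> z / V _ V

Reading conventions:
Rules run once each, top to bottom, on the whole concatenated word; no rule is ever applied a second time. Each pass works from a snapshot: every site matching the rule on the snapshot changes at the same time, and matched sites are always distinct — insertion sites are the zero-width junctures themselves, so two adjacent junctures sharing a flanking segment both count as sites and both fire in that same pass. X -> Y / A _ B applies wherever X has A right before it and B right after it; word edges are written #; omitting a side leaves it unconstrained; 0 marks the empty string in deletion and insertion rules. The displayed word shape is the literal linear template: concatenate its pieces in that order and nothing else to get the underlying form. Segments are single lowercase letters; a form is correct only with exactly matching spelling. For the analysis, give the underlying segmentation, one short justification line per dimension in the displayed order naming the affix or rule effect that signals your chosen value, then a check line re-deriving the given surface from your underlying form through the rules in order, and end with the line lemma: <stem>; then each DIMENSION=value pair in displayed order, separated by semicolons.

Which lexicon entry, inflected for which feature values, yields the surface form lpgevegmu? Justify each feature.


underlying: lp-gefeg-mu
POLE=ib - signalled by the affix -mu
KEL=ri - signalled by the affix lp-
check: lpgefegmu -> lpgevegmu
lemma: gefeg; POLE=ib; KEL=ri


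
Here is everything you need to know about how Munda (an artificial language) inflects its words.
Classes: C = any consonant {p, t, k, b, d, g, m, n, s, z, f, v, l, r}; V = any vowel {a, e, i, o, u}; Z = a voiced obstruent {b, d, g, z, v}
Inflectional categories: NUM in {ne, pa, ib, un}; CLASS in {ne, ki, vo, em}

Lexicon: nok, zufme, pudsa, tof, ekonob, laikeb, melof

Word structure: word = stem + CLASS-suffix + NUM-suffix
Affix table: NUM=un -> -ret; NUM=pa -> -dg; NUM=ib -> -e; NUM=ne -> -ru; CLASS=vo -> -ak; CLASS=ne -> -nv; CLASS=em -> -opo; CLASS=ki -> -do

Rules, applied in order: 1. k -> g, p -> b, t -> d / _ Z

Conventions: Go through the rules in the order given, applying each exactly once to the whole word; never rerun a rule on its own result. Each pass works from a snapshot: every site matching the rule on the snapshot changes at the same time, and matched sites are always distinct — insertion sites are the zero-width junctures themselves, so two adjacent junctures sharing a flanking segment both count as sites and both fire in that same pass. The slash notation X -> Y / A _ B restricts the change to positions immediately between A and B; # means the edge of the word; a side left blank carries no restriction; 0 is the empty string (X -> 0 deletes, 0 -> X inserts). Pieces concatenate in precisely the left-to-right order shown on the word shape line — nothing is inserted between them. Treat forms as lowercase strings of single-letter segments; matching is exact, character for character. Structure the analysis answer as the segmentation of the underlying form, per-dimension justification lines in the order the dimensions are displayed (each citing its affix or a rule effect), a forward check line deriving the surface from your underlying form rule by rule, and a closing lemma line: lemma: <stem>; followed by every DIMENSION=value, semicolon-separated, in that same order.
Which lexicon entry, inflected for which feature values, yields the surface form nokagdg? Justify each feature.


underlying: nok-ak-dg
NUM=pa - signalled by the affix -dg
CLASS=vo - signalled by the affix -ak
check: nokakdg -> nokagdg
lemma: nok; NUM=pa; CLASS=vo


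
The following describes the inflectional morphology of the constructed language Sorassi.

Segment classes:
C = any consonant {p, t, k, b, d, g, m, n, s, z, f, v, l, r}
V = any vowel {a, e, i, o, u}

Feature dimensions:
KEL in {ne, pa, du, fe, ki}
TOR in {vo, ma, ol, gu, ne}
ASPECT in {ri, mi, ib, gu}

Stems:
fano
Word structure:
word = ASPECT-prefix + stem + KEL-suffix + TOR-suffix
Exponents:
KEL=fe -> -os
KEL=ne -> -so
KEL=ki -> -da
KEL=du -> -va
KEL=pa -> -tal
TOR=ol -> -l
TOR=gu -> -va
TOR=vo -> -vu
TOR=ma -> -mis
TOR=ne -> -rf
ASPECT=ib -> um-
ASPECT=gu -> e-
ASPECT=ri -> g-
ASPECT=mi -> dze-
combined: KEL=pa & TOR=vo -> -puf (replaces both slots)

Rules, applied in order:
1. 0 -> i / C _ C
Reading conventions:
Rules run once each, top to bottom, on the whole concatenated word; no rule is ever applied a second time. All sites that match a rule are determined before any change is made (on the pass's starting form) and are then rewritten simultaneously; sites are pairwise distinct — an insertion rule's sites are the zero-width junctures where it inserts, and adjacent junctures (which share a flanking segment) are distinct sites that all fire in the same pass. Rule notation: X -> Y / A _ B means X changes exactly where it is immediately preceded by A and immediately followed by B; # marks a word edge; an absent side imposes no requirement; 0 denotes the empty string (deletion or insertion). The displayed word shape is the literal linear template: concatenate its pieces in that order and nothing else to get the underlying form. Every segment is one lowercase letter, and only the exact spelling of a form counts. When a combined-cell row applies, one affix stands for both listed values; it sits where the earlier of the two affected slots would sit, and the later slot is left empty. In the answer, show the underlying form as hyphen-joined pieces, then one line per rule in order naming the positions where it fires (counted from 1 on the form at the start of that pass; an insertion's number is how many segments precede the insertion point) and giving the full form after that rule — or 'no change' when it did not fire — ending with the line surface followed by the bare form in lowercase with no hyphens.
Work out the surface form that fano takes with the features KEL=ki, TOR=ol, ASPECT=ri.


underlying: g-fano-da-l
1. 0 -> i / C _ C: inserts after position(s) 1: gifanodal
surface: gifanodal


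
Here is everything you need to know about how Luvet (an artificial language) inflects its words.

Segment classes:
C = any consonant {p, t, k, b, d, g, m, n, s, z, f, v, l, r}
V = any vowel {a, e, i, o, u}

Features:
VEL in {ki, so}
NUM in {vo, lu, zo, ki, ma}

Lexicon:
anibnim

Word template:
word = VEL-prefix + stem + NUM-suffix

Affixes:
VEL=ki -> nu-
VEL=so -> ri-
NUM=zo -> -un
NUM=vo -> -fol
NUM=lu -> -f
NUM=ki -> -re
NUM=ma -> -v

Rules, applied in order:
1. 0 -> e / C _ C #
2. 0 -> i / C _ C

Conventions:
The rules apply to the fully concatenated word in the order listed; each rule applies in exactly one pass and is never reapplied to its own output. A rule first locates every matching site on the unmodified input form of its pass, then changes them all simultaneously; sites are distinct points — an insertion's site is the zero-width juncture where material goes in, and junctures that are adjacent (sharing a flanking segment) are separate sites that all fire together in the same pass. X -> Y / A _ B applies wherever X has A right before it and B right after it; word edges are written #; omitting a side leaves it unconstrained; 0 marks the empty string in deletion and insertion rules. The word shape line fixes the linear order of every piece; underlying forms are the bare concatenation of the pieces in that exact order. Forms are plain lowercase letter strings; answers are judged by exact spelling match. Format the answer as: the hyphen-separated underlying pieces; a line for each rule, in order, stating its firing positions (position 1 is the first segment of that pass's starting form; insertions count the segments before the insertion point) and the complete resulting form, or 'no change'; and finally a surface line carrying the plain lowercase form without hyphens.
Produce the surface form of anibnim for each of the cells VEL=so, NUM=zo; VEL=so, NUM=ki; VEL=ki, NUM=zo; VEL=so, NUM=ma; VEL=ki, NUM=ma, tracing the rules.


cell VEL=so, NUM=zo:
underlying: ri-anibnim-un
1. 0 -> e / C _ C #: no change
2. 0 -> i / C _ C: inserts after position(s) 6: rianibinimun
surface: rianibinimun

cell VEL=so, NUM=ki:
underlying: ri-anibnim-re
1. 0 -> e / C _ C #: no change
2. 0 -> i / C _ C: inserts after position(s) 6, 9: rianibinimire
surface: rianibinimire

cell VEL=ki, NUM=zo:
underlying: nu-anibnim-un
1. 0 -> e / C _ C #: no change
2. 0 -> i / C _ C: inserts after position(s) 6: nuanibinimun
surface: nuanibinimun

cell VEL=so, NUM=ma:
underlying: ri-anibnim-v
1. 0 -> e / C _ C #: inserts after position(s) 9: rianibnimev
2. 0 -> i / C _ C: inserts after position(s) 6: rianibinimev
surface: rianibinimev

cell VEL=ki, NUM=ma:
underlying: nu-anibnim-v
1. 0 -> e / C _ C #: inserts after position(s) 9: nuanibnimev
2. 0 -> i / C _ C: inserts after position(s) 6: nuanibinimev
surface: nuanibinimev


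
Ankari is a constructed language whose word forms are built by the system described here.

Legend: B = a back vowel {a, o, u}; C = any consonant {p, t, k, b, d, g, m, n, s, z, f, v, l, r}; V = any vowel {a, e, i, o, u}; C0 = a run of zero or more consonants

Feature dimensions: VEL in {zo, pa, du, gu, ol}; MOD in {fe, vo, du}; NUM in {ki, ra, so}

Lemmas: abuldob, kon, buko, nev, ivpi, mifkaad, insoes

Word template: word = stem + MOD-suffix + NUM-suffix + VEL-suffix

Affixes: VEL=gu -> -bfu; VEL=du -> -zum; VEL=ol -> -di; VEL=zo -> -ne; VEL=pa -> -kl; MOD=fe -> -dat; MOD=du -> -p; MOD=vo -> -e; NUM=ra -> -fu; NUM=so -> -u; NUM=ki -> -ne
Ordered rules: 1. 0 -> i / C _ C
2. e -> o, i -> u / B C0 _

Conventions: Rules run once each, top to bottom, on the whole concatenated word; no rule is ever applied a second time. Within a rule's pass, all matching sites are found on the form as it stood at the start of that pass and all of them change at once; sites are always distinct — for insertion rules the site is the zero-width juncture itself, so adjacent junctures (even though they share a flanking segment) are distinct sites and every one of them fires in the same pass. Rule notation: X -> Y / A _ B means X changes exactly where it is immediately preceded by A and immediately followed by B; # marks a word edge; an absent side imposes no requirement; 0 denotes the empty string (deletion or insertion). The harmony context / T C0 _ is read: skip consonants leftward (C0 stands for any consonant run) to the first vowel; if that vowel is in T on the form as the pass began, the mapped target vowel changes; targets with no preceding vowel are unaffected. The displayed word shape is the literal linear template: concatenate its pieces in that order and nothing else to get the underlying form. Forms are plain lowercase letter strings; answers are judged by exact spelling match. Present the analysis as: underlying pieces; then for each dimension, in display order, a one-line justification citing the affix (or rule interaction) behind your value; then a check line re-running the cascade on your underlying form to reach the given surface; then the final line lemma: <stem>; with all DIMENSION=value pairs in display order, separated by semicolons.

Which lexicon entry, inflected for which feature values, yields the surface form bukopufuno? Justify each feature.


underlying: buko-p-fu-ne
VEL=zo - signalled by the affix -ne
MOD=du - signalled by the affix -p
NUM=ra - signalled by the affix -fu
check: bukopfune -> bukopifune -> bukopufuno
lemma: buko; VEL=zo; MOD=du; NUM=ra


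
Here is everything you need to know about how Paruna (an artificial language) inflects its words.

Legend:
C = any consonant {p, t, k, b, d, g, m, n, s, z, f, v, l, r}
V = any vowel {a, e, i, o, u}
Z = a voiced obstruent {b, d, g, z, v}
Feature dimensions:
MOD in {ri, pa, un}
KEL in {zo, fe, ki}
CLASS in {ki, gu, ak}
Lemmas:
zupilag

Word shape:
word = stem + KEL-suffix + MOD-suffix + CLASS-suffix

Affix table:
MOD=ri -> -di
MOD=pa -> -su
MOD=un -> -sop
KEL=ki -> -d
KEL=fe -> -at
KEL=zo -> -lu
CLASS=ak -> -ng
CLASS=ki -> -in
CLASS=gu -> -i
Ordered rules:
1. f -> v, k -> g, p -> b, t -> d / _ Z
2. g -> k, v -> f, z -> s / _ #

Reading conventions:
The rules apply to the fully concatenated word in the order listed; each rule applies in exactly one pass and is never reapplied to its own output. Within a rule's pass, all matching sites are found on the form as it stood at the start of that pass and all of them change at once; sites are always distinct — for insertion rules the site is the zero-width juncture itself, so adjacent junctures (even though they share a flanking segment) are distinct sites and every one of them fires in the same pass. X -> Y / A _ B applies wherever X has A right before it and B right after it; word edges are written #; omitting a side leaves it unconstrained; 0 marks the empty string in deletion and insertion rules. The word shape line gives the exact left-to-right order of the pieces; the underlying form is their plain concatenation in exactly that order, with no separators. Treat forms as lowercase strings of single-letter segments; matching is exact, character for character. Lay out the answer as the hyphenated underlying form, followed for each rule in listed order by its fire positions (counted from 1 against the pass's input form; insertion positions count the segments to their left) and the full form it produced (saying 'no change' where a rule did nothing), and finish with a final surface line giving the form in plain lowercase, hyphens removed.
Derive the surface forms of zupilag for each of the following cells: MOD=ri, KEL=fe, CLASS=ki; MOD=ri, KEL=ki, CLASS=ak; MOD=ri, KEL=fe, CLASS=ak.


cell MOD=ri, KEL=fe, CLASS=ki:
underlying: zupilag-at-di-in
1. f -> v, k -> g, p -> b, t -> d / _ Z: fires at position(s) 9: zupilagaddiin
2. g -> k, v -> f, z -> s / _ #: no change
surface: zupilagaddiin

cell MOD=ri, KEL=ki, CLASS=ak:
underlying: zupilag-d-di-ng
1. f -> v, k -> g, p -> b, t -> d / _ Z: no change
2. g -> k, v -> f, z -> s / _ #: fires at position(s) 12: zupilagddink
surface: zupilagddink

cell MOD=ri, KEL=fe, CLASS=ak:
underlying: zupilag-at-di-ng
1. f -> v, k -> g, p -> b, t -> d / _ Z: fires at position(s) 9: zupilagadding
2. g -> k, v -> f, z -> s / _ #: fires at position(s) 13: zupilagaddink
surface: zupilagaddink
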